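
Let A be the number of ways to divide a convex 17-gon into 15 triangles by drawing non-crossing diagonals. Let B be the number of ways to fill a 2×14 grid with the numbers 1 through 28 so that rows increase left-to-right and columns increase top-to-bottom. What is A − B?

The number of triangulations of a 17-gon is the Catalan number C_15 (index = sides − 2). So A = C_15 = 9694845.
By the hook-length formula (or a Dyck-path bijection), SYT of shape 2×14 number C_14. So B = C_14 = 2674440.
A − B = 9694845 − 2674440 = 7020405.

7020405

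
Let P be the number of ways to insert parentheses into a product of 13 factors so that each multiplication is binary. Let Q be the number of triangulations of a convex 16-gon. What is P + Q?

Parenthesizations of m factors correspond to full binary trees with m leaves, counted by C_{m−1}; m = 13 gives C_12. So P = C_12 = 208012.
Triangulations of a convex m-gon are counted by C_{m−2}; with m = 16 this is C_14. So Q = C_14 = 2674440.
P + Q = 208012 + 2674440 = 2882452.

2882452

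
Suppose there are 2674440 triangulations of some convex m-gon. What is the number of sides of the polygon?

16

Triangulations of a convex m-gon are counted by C_{m−2}. Since C_14 = 2674440, the index is 14.
So m − 2 = 14, giving m = 16 sides.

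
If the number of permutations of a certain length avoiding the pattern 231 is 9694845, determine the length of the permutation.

15

Permutations of [n] avoiding a fixed length-3 pattern are counted by C_n. Since C_15 = 9694845, the index is 15.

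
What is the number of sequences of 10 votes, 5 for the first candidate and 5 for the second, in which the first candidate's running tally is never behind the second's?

Ballot sequences with n votes each where one side never trails are Dyck words, counted by C_n; here n = 5.
C_5 = C(10,5)/6 = 252/6 = 42.

42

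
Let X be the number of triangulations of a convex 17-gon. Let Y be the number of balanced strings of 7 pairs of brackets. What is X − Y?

The number of triangulations of a 17-gon is the Catalan number C_15 (index = sides − 2). So X = C_15 = 9694845.
Balanced strings of n pairs of brackets are counted by C_n; here n = 7. So Y = C_7 = 429.
X − Y = 9694845 − 429 = 9694416.

9694416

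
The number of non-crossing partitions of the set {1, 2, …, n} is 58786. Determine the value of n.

Non-crossing partitions of [n] are counted by C_n, and C_11 = 58786.

11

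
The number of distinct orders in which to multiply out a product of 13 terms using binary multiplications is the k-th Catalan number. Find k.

Ways to associate a product of 13 factors correspond to binary trees on 13 leaves, so the count is C_12.

12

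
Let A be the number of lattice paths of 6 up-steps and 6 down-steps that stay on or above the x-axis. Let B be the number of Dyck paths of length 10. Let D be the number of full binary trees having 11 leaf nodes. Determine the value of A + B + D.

A Dyck path with 6 up-steps and 6 down-steps has semilength 6, so there are C_6 of them. So A = C_6 = 132.
Dyck paths of semilength n (length 2n) are counted by C_n; here n = 5. So B = C_5 = 42.
A full binary tree with L leaves has L−1 internal nodes and is counted by C_{L−1}; L = 11 gives C_10. So D = C_10 = 16796.
A + B + D = 132 + 42 + 16796 = 16970.

16970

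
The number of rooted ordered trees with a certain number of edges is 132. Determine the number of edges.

6

Rooted ordered trees with n edges are counted by C_n. The Catalan number equal to 132 is C_6.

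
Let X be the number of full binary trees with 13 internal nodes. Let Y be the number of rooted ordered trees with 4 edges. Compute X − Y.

742886

Full binary trees with n internal nodes are counted by C_n; here n = 13. So X = C_13 = 742900.
Rooted ordered trees with n edges are counted by C_n; here n = 4. So Y = C_4 = 14.
X − Y = 742900 − 14 = 742886.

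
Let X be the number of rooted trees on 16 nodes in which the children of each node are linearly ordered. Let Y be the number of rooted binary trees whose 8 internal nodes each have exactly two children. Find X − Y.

9693415

Rooted ordered (plane) trees on m nodes have m−1 edges and are counted by C_{m−1}; m = 16 gives C_15. So X = C_15 = 9694845.
Full binary trees with n internal nodes are counted by C_n; here n = 8. So Y = C_8 = 1430.
X − Y = 9694845 − 1430 = 9693415.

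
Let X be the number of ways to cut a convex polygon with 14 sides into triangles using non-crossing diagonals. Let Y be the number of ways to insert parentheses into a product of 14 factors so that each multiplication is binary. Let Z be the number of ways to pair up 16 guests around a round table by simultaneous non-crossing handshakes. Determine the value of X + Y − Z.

The number of triangulations of a 14-gon is the Catalan number C_12 (index = sides − 2). So X = C_12 = 208012.
Bracketing 14 factors into binary products is counted by C_{14−1} = C_13. So Y = C_13 = 742900.
Non-crossing handshake pairings of 2n people are counted by C_n; 16 people gives n = 8. So Z = C_8 = 1430.
X + Y − Z = 208012 + 742900 − 1430 = 949482.

949482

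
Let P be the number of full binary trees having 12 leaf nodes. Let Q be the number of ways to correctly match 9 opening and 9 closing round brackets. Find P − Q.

53924

Full binary trees with 12 leaves have 12−1 = 11 internal nodes, so there are C_11 of them. So P = C_11 = 58786.
Balanced strings of n pairs of brackets are counted by C_n; here n = 9. So Q = C_9 = 4862.
P − Q = 58786 − 4862 = 53924.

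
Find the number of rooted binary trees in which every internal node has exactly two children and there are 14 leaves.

A full binary tree with L leaves has L−1 internal nodes and is counted by C_{L−1}; L = 14 gives C_13.
C_13 = C(26,13)/14 = 10400600/14 = 742900.

742900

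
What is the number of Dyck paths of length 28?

2674440

Dyck paths of semilength n (length 2n) are counted by C_n; here n = 14.
C_14 = 2674440.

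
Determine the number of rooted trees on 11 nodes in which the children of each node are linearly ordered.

16796

A rooted plane tree on 11 nodes has 10 edges, and such trees are counted by C_10.
C_10 = 16796.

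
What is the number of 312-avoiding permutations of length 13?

742900

Permutations of [n] avoiding any single length-3 pattern are counted by C_n; here n = 13.
C_13 = C(26,13)/14 = 10400600/14 = 742900.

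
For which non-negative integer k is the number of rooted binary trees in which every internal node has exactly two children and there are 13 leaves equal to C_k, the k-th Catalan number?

12

A full binary tree with L leaves has L−1 internal nodes and is counted by C_{L−1}; L = 13 gives C_12.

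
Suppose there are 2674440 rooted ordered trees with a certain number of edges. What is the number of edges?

Rooted ordered trees with n edges are counted by C_n. The Catalan number equal to 2674440 is C_14.

14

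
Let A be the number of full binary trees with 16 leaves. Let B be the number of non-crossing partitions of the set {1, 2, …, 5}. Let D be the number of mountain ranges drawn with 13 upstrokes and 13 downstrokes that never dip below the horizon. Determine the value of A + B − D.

Full binary trees with 16 leaves have 16−1 = 15 internal nodes, so there are C_15 of them. So A = C_15 = 9694845.
Non-crossing partitions of an n-element set are counted by C_n; here n = 5. So B = C_5 = 42.
Dyck paths of semilength n (length 2n) are counted by C_n; here n = 13. So D = C_13 = 742900.
A + B − D = 9694845 + 42 − 742900 = 8951987.

8951987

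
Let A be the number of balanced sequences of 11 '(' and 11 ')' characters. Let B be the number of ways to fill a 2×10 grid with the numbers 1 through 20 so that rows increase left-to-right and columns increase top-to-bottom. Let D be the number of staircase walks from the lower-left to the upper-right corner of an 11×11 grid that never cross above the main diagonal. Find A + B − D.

A balanced arrangement of 11 bracket pairs is a Dyck word of semilength 11, so the count is C_11. So A = C_11 = 58786.
Standard Young tableaux of shape 2×n are counted by C_n; here n = 10. So B = C_10 = 16796.
Monotone paths in an n×n grid that stay weakly below the diagonal are counted by C_n; here n = 11. So D = C_11 = 58786.
A + B − D = 58786 + 16796 − 58786 = 16796.

16796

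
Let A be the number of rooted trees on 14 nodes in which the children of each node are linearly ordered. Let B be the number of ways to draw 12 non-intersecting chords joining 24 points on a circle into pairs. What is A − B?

534888

A rooted plane tree on 14 nodes has 13 edges, and such trees are counted by C_13. So A = C_13 = 742900.
Non-crossing perfect matchings of 2n points on a circle are counted by C_n; with 24 points, n = 12. So B = C_12 = 208012.
A − B = 742900 − 208012 = 534888.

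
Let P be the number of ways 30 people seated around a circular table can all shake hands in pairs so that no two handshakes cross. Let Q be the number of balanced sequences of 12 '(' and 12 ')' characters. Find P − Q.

With 30 = 2·15 people, non-crossing handshake pairings are non-crossing perfect matchings on a circle, counted by C_15. So P = C_15 = 9694845.
Balanced strings of n pairs of brackets are counted by C_n; here n = 12. So Q = C_12 = 208012.
P − Q = 9694845 − 208012 = 9486833.

9486833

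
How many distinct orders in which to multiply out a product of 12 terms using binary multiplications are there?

58786

Ways to associate a product of 12 factors correspond to binary trees on 12 leaves, so the count is C_11.
C_11 = C(22,11)/12 = 705432/12 = 58786.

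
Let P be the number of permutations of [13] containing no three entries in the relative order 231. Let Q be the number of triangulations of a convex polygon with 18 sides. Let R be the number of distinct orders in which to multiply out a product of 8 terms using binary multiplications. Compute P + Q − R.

36100141

Permutations of [n] avoiding any single length-3 pattern are counted by C_n; here n = 13. So P = C_13 = 742900.
The number of triangulations of an 18-gon is the Catalan number C_16 (index = sides − 2). So Q = C_16 = 35357670.
Bracketing 8 factors into binary products is counted by C_{8−1} = C_7. So R = C_7 = 429.
P + Q − R = 742900 + 35357670 − 429 = 36100141.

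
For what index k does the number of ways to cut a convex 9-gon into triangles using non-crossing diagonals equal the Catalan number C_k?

7

The number of triangulations of a 9-gon is the Catalan number C_7 (index = sides − 2).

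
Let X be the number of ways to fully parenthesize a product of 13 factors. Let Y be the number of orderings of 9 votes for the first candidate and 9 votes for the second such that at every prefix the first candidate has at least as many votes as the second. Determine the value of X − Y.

Parenthesizations of m factors correspond to full binary trees with m leaves, counted by C_{m−1}; m = 13 gives C_12. So X = C_12 = 208012.
Ballot sequences with n votes each where one side never trails are Dyck words, counted by C_n; here n = 9. So Y = C_9 = 4862.
X − Y = 208012 − 4862 = 203150.

203150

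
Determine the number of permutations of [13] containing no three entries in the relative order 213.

Permutations of [n] avoiding any single length-3 pattern are counted by C_n; here n = 13.
C_13 = C_12 · 2(2·12+1)/(12+2) = 208012 · 50/14 = 742900.

742900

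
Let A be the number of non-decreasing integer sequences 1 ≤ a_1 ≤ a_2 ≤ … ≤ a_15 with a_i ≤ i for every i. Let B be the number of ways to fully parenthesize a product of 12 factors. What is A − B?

Weakly increasing sequences with a_i ≤ i biject with Dyck paths of semilength 15, so there are C_15. So A = C_15 = 9694845.
Ways to associate a product of 12 factors correspond to binary trees on 12 leaves, so the count is C_11. So B = C_11 = 58786.
A − B = 9694845 − 58786 = 9636059.

9636059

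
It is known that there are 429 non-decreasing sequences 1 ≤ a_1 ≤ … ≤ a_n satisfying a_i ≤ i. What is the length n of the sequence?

Such sub-staircase sequences of length n are counted by C_n, and C_7 = 429.

7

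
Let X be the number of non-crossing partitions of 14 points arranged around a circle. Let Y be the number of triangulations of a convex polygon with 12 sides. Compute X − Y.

Non-crossing partitions of an n-element set are counted by C_n; here n = 14. So X = C_14 = 2674440.
The number of triangulations of a 12-gon is the Catalan number C_10 (index = sides − 2). So Y = C_10 = 16796.
X − Y = 2674440 − 16796 = 2657644.

2657644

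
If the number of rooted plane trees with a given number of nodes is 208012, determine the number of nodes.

13

Rooted ordered trees on m nodes are counted by C_{m−1}. The Catalan number equal to 208012 is C_12.
So the index is 12, and the number of nodes is 12 + 1 = 13.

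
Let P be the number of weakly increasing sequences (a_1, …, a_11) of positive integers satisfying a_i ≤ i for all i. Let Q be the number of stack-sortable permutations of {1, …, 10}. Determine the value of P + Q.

75582

Weakly increasing sequences with a_i ≤ i biject with Dyck paths of semilength 11, so there are C_11. So P = C_11 = 58786.
Stack-sortable permutations are exactly the 231-avoiding ones, counted by C_n; here n = 10. So Q = C_10 = 16796.
P + Q = 58786 + 16796 = 75582.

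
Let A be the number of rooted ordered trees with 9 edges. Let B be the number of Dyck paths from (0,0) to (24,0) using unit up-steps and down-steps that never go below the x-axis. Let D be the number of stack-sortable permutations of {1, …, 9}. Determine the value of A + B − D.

Rooted ordered trees with n edges are counted by C_n; here n = 9. So A = C_9 = 4862.
Dyck paths of semilength n (length 2n) are counted by C_n; here n = 12. So B = C_12 = 208012.
Stack-sortable permutations are exactly the 231-avoiding ones, counted by C_n; here n = 9. So D = C_9 = 4862.
A + B − D = 4862 + 208012 − 4862 = 208012.

208012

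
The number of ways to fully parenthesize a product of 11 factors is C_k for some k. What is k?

Parenthesizations of m factors correspond to full binary trees with m leaves, counted by C_{m−1}; m = 11 gives C_10.

10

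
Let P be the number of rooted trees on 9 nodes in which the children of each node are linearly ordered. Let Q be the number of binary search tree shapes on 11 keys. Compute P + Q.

Rooted ordered (plane) trees on m nodes have m−1 edges and are counted by C_{m−1}; m = 9 gives C_8. So P = C_8 = 1430.
Binary trees (left/right distinguished) on n nodes are counted by C_n; here n = 11. So Q = C_11 = 58786.
P + Q = 1430 + 58786 = 60216.

60216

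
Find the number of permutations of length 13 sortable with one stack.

By Knuth's characterisation, the stack-sortable permutations of length 13 are the 231-avoiders, numbering C_13.
C_13 = C_12 · 2(2·12+1)/(12+2) = 208012 · 50/14 = 742900.

742900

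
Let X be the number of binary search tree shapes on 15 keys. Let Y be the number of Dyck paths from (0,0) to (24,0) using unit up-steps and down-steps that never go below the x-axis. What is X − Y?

Binary trees (left/right distinguished) on n nodes are counted by C_n; here n = 15. So X = C_15 = 9694845.
A Dyck path with 12 up-steps and 12 down-steps has semilength 12, so there are C_12 of them. So Y = C_12 = 208012.
X − Y = 9694845 − 208012 = 9486833.

9486833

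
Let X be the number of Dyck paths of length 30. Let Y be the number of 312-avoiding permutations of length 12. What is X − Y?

Paths of 15 up- and 15 down-steps that never dip below the axis are Dyck paths; their count is C_15. So X = C_15 = 9694845.
For any fixed pattern of length 3, the pattern-avoiding permutations of [12] number C_12. So Y = C_12 = 208012.
X − Y = 9694845 − 208012 = 9486833.

9486833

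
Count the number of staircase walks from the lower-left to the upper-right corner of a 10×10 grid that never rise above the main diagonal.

16796

Monotone paths in an n×n grid that stay weakly below the diagonal are counted by C_n; here n = 10.
C_10 = 16796.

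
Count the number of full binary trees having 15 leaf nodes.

Full binary trees with 15 leaves have 15−1 = 14 internal nodes, so there are C_14 of them.
C_14 = C(28,14)/15 = 40116600/15 = 2674440.

2674440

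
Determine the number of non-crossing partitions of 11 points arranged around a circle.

The non-crossing partitions of [11] form a lattice of size C_11.
C_11 = 58786.

58786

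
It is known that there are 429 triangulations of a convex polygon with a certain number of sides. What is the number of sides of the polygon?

9

Triangulations of a convex m-gon are counted by C_{m−2}, and C_7 = 429.
So m − 2 = 7, giving m = 9 sides.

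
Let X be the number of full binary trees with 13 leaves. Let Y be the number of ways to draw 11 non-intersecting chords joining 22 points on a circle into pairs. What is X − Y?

A full binary tree with L leaves has L−1 internal nodes and is counted by C_{L−1}; L = 13 gives C_12. So X = C_12 = 208012.
Non-crossing perfect matchings of 2n points on a circle are counted by C_n; with 22 points, n = 11. So Y = C_11 = 58786.
X − Y = 208012 − 58786 = 149226.

149226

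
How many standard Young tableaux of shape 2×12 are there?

By the hook-length formula (or a Dyck-path bijection), SYT of shape 2×12 number C_12.
C_12 = 208012.

208012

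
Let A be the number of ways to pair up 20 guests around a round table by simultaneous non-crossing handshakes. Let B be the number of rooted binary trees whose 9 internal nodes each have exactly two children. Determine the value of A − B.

11934

With 20 = 2·10 people, non-crossing handshake pairings are non-crossing perfect matchings on a circle, counted by C_10. So A = C_10 = 16796.
Full binary trees with n internal nodes are counted by C_n; here n = 9. So B = C_9 = 4862.
A − B = 16796 − 4862 = 11934.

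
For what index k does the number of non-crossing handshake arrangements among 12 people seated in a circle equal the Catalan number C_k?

With 12 = 2·6 people, non-crossing handshake pairings are non-crossing perfect matchings on a circle, counted by C_6.

6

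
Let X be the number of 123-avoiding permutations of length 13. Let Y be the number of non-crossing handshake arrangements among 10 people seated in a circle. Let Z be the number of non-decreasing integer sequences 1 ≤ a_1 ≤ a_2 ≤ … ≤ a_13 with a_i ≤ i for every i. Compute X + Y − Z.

42

Permutations of [n] avoiding any single length-3 pattern are counted by C_n; here n = 13. So X = C_13 = 742900.
Non-crossing handshake pairings of 2n people are counted by C_n; 10 people gives n = 5. So Y = C_5 = 42.
Weakly increasing sequences with a_i ≤ i biject with Dyck paths of semilength 13, so there are C_13. So Z = C_13 = 742900.
X + Y − Z = 742900 + 42 − 742900 = 42.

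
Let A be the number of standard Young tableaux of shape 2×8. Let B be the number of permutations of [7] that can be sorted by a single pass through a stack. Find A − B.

1001

By the hook-length formula (or a Dyck-path bijection), SYT of shape 2×8 number C_8. So A = C_8 = 1430.
Stack-sortable permutations are exactly the 231-avoiding ones, counted by C_n; here n = 7. So B = C_7 = 429.
A − B = 1430 − 429 = 1001.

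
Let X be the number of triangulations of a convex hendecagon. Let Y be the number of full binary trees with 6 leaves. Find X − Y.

A convex 11-gon is triangulated into 9 triangles, and the number of such triangulations is the Catalan number C_{11−2} = C_9. So X = C_9 = 4862.
Full binary trees with 6 leaves have 6−1 = 5 internal nodes, so there are C_5 of them. So Y = C_5 = 42.
X − Y = 4862 − 42 = 4820.

4820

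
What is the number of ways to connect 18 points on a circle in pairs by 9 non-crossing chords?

4862

Pairing 18 circle points by 9 non-crossing chords gives C_9 matchings.
C_9 = C_8 · 2(2·8+1)/(8+2) = 1430 · 34/10 = 4862.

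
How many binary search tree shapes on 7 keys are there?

429

Binary trees (left/right distinguished) on n nodes are counted by C_n; here n = 7.
C_7 = C(14,7)/8 = 3432/8 = 429.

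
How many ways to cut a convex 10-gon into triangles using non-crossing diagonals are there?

Triangulations of a convex m-gon are counted by C_{m−2}; with m = 10 this is C_8.
C_8 = C(16,8)/9 = 12870/9 = 1430.

1430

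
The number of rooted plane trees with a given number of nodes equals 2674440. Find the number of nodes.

15

Rooted ordered trees on m nodes are counted by C_{m−1}; 2674440 = C_14.
So the index is 14, and the number of nodes is 14 + 1 = 15.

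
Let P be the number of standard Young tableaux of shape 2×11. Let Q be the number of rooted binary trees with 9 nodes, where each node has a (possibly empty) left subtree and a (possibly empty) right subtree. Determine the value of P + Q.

By the hook-length formula (or a Dyck-path bijection), SYT of shape 2×11 number C_11. So P = C_11 = 58786.
Binary trees (left/right distinguished) on n nodes are counted by C_n; here n = 9. So Q = C_9 = 4862.
P + Q = 58786 + 4862 = 63648.

63648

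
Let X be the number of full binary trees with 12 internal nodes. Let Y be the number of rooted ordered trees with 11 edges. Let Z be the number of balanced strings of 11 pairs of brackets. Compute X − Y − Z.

90440

The number of full binary trees on 12 internal nodes is the Catalan number C_12. So X = C_12 = 208012.
Rooted ordered trees with n edges are counted by C_n; here n = 11. So Y = C_11 = 58786.
With 11 pairs the number of balanced bracket strings is the Catalan number C_11. So Z = C_11 = 58786.
X − Y − Z = 208012 − 58786 − 58786 = 90440.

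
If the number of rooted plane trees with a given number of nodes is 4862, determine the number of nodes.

Rooted ordered trees on m nodes are counted by C_{m−1}; 4862 = C_9.
So the index is 9, and the number of nodes is 9 + 1 = 10.

10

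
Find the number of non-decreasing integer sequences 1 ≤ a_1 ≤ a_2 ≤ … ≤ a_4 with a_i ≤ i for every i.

14

Weakly increasing sequences with a_i ≤ i biject with Dyck paths of semilength 4, so there are C_4.
C_4 = C_3 · 2(2·3+1)/(3+2) = 5 · 14/5 = 14.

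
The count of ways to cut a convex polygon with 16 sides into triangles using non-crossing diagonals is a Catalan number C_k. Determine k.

14

A convex 16-gon is triangulated into 14 triangles, and the number of such triangulations is the Catalan number C_{16−2} = C_14.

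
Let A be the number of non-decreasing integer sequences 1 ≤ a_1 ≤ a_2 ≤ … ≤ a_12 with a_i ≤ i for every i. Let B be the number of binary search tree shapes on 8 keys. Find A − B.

206582

Such sub-staircase sequences of length n are counted by C_n; here n = 12. So A = C_12 = 208012.
There are C_n binary search tree shapes on n keys; with n = 8 that is C_8. So B = C_8 = 1430.
A − B = 208012 − 1430 = 206582.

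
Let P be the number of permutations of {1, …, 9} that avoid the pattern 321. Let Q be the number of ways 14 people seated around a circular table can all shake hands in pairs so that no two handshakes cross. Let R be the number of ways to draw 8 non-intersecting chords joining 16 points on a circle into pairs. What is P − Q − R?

For any fixed pattern of length 3, the pattern-avoiding permutations of [9] number C_9. So P = C_9 = 4862.
Non-crossing handshake pairings of 2n people are counted by C_n; 14 people gives n = 7. So Q = C_7 = 429.
Non-crossing perfect matchings of 2n points on a circle are counted by C_n; with 16 points, n = 8. So R = C_8 = 1430.
P − Q − R = 4862 − 429 − 1430 = 3003.

3003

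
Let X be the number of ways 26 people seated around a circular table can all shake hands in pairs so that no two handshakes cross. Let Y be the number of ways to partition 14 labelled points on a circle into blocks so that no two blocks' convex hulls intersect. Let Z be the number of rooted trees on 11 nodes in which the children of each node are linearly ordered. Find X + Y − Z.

With 26 = 2·13 people, non-crossing handshake pairings are non-crossing perfect matchings on a circle, counted by C_13. So X = C_13 = 742900.
Non-crossing partitions of an n-element set are counted by C_n; here n = 14. So Y = C_14 = 2674440.
Rooted ordered (plane) trees on m nodes have m−1 edges and are counted by C_{m−1}; m = 11 gives C_10. So Z = C_10 = 16796.
X + Y − Z = 742900 + 2674440 − 16796 = 3400544.

3400544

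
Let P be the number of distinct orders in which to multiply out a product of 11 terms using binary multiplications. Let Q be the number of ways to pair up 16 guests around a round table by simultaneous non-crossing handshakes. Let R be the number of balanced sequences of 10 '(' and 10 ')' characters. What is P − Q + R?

Bracketing 11 factors into binary products is counted by C_{11−1} = C_10. So P = C_10 = 16796.
Non-crossing handshake pairings of 2n people are counted by C_n; 16 people gives n = 8. So Q = C_8 = 1430.
A balanced arrangement of 10 bracket pairs is a Dyck word of semilength 10, so the count is C_10. So R = C_10 = 16796.
P − Q + R = 16796 − 1430 + 16796 = 32162.

32162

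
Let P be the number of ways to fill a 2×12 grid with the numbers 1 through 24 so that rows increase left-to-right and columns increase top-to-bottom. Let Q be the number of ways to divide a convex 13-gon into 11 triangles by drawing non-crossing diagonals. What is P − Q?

Standard Young tableaux of shape 2×n are counted by C_n; here n = 12. So P = C_12 = 208012.
The number of triangulations of a 13-gon is the Catalan number C_11 (index = sides − 2). So Q = C_11 = 58786.
P − Q = 208012 − 58786 = 149226.

149226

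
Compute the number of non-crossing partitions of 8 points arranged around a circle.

The non-crossing partitions of [8] form a lattice of size C_8.
C_8 = 1430.

1430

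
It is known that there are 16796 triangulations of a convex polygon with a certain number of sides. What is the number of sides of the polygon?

Triangulations of a convex m-gon are counted by C_{m−2}. Since C_10 = 16796, the index is 10.
So m − 2 = 10, giving m = 12 sides.

12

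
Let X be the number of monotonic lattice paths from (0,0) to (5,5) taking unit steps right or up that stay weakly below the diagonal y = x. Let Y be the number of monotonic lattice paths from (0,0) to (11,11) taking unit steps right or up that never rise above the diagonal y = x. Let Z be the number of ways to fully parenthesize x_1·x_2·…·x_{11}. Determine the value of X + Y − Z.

42032

Sub-diagonal monotone paths from (0,0) to (5,5) biject with Dyck paths of semilength 5, giving C_5. So X = C_5 = 42.
Sub-diagonal monotone paths from (0,0) to (11,11) biject with Dyck paths of semilength 11, giving C_11. So Y = C_11 = 58786.
Parenthesizations of m factors correspond to full binary trees with m leaves, counted by C_{m−1}; m = 11 gives C_10. So Z = C_10 = 16796.
X + Y − Z = 42 + 58786 − 16796 = 42032.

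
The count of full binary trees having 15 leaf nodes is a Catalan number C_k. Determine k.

14

Full binary trees with 15 leaves have 15−1 = 14 internal nodes, so there are C_14 of them.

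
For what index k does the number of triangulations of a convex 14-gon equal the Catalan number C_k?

12

A convex 14-gon is triangulated into 12 triangles, and the number of such triangulations is the Catalan number C_{14−2} = C_12.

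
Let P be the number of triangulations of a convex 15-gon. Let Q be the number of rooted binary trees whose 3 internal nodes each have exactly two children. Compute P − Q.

742895

Triangulations of a convex m-gon are counted by C_{m−2}; with m = 15 this is C_13. So P = C_13 = 742900.
The number of full binary trees on 3 internal nodes is the Catalan number C_3. So Q = C_3 = 5.
P − Q = 742900 − 5 = 742895.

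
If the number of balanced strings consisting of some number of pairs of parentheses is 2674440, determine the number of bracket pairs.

14

Balanced strings of n bracket-pairs are counted by C_n. Since C_14 = 2674440, the index is 14.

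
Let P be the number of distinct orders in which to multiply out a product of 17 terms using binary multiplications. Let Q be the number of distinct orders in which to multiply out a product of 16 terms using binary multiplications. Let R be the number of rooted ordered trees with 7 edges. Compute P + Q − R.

45052086

Parenthesizations of m factors correspond to full binary trees with m leaves, counted by C_{m−1}; m = 17 gives C_16. So P = C_16 = 35357670.
Parenthesizations of m factors correspond to full binary trees with m leaves, counted by C_{m−1}; m = 16 gives C_15. So Q = C_15 = 9694845.
Rooted ordered trees with n edges are counted by C_n; here n = 7. So R = C_7 = 429.
P + Q − R = 35357670 + 9694845 − 429 = 45052086.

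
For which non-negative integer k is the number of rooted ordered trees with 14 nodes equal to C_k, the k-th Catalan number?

13

A rooted plane tree on 14 nodes has 13 edges, and such trees are counted by C_13.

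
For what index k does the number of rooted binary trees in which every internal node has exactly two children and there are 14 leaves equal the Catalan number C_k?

13

A full binary tree with L leaves has L−1 internal nodes and is counted by C_{L−1}; L = 14 gives C_13.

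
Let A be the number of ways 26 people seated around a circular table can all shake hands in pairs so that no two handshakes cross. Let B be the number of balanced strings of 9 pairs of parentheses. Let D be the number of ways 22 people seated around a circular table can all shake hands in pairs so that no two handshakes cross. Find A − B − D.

679252

Non-crossing handshake pairings of 2n people are counted by C_n; 26 people gives n = 13. So A = C_13 = 742900.
A balanced arrangement of 9 bracket pairs is a Dyck word of semilength 9, so the count is C_9. So B = C_9 = 4862.
Non-crossing handshake pairings of 2n people are counted by C_n; 22 people gives n = 11. So D = C_11 = 58786.
A − B − D = 742900 − 4862 − 58786 = 679252.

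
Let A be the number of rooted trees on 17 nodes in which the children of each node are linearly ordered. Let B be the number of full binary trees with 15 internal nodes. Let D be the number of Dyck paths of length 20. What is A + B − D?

45035719

A rooted plane tree on 17 nodes has 16 edges, and such trees are counted by C_16. So A = C_16 = 35357670.
The number of full binary trees on 15 internal nodes is the Catalan number C_15. So B = C_15 = 9694845.
Paths of 10 up- and 10 down-steps that never dip below the axis are Dyck paths; their count is C_10. So D = C_10 = 16796.
A + B − D = 35357670 + 9694845 − 16796 = 45035719.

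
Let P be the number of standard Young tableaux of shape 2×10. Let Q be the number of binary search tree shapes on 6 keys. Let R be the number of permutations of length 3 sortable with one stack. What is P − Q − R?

Standard Young tableaux of shape 2×n are counted by C_n; here n = 10. So P = C_10 = 16796.
Rooted binary trees with 6 nodes (each child slot possibly empty) number C_6. So Q = C_6 = 132.
Stack-sortable permutations are exactly the 231-avoiding ones, counted by C_n; here n = 3. So R = C_3 = 5.
P − Q − R = 16796 − 132 − 5 = 16659.

16659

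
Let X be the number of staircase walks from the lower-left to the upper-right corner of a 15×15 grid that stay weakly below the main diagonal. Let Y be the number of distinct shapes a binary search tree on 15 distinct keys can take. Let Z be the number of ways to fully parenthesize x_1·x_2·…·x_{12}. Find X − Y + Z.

Monotone paths in an n×n grid that stay weakly below the diagonal are counted by C_n; here n = 15. So X = C_15 = 9694845.
Binary trees (left/right distinguished) on n nodes are counted by C_n; here n = 15. So Y = C_15 = 9694845.
Parenthesizations of m factors correspond to full binary trees with m leaves, counted by C_{m−1}; m = 12 gives C_11. So Z = C_11 = 58786.
X − Y + Z = 9694845 − 9694845 + 58786 = 58786.

58786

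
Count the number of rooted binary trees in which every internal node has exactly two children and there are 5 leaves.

14

A full binary tree with L leaves has L−1 internal nodes and is counted by C_{L−1}; L = 5 gives C_4.
C_4 = C(8,4)/5 = 70/5 = 14.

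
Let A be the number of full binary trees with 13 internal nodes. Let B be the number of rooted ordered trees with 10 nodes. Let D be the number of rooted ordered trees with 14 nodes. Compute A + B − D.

4862

Full binary trees with n internal nodes are counted by C_n; here n = 13. So A = C_13 = 742900.
Rooted ordered (plane) trees on m nodes have m−1 edges and are counted by C_{m−1}; m = 10 gives C_9. So B = C_9 = 4862.
A rooted plane tree on 14 nodes has 13 edges, and such trees are counted by C_13. So D = C_13 = 742900.
A + B − D = 742900 + 4862 − 742900 = 4862.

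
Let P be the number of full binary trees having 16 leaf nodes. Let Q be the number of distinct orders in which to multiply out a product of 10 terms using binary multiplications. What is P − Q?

9689983

A full binary tree with L leaves has L−1 internal nodes and is counted by C_{L−1}; L = 16 gives C_15. So P = C_15 = 9694845.
Parenthesizations of m factors correspond to full binary trees with m leaves, counted by C_{m−1}; m = 10 gives C_9. So Q = C_9 = 4862.
P − Q = 9694845 − 4862 = 9689983.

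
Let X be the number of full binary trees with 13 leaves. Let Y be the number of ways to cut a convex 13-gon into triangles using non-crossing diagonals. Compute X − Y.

Full binary trees with 13 leaves have 13−1 = 12 internal nodes, so there are C_12 of them. So X = C_12 = 208012.
A convex 13-gon is triangulated into 11 triangles, and the number of such triangulations is the Catalan number C_{13−2} = C_11. So Y = C_11 = 58786.
X − Y = 208012 − 58786 = 149226.

149226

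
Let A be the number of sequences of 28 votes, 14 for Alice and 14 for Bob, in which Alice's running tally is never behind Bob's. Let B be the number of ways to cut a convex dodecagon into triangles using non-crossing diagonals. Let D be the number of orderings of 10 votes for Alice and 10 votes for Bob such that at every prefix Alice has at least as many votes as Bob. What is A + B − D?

2674440

Ballot sequences with n votes each where one side never trails are Dyck words, counted by C_n; here n = 14. So A = C_14 = 2674440.
The number of triangulations of a 12-gon is the Catalan number C_10 (index = sides − 2). So B = C_10 = 16796.
Reading a vote for the leader as '(' and for the other as ')' turns such a sequence into a balanced string of 10 pairs, so the count is C_10. So D = C_10 = 16796.
A + B − D = 2674440 + 16796 − 16796 = 2674440.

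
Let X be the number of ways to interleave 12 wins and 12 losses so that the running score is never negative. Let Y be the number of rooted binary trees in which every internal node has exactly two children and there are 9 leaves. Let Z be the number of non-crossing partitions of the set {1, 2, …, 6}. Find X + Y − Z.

209310

Ballot sequences with n votes each where one side never trails are Dyck words, counted by C_n; here n = 12. So X = C_12 = 208012.
A full binary tree with L leaves has L−1 internal nodes and is counted by C_{L−1}; L = 9 gives C_8. So Y = C_8 = 1430.
The non-crossing partitions of [6] form a lattice of size C_6. So Z = C_6 = 132.
X + Y − Z = 208012 + 1430 − 132 = 209310.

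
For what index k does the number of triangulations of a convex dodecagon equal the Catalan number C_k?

The number of triangulations of a 12-gon is the Catalan number C_10 (index = sides − 2).

10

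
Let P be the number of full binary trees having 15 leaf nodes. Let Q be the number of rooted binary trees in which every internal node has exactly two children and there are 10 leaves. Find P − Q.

A full binary tree with L leaves has L−1 internal nodes and is counted by C_{L−1}; L = 15 gives C_14. So P = C_14 = 2674440.
A full binary tree with L leaves has L−1 internal nodes and is counted by C_{L−1}; L = 10 gives C_9. So Q = C_9 = 4862.
P − Q = 2674440 − 4862 = 2669578.

2669578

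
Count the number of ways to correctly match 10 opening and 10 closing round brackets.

A balanced arrangement of 10 bracket pairs is a Dyck word of semilength 10, so the count is C_10.
C_10 = C(20,10)/11 = 184756/11 = 16796.

16796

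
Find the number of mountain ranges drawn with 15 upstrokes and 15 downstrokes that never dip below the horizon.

Paths of 15 up- and 15 down-steps that never dip below the axis are Dyck paths; their count is C_15.
C_15 = C(30,15)/16 = 155117520/16 = 9694845.

9694845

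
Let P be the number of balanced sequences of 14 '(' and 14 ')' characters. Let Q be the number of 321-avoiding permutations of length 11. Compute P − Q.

2615654

A balanced arrangement of 14 bracket pairs is a Dyck word of semilength 14, so the count is C_14. So P = C_14 = 2674440.
For any fixed pattern of length 3, the pattern-avoiding permutations of [11] number C_11. So Q = C_11 = 58786.
P − Q = 2674440 − 58786 = 2615654.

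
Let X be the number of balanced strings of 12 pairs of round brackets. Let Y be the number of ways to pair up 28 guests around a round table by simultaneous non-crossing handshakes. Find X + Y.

Balanced strings of n pairs of brackets are counted by C_n; here n = 12. So X = C_12 = 208012.
With 28 = 2·14 people, non-crossing handshake pairings are non-crossing perfect matchings on a circle, counted by C_14. So Y = C_14 = 2674440.
X + Y = 208012 + 2674440 = 2882452.

2882452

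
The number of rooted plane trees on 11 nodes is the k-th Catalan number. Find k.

10

Rooted ordered (plane) trees on m nodes have m−1 edges and are counted by C_{m−1}; m = 11 gives C_10.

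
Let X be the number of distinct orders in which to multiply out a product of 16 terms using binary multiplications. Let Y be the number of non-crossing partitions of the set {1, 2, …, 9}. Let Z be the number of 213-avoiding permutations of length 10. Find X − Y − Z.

9673187

Bracketing 16 factors into binary products is counted by C_{16−1} = C_15. So X = C_15 = 9694845.
Non-crossing partitions of an n-element set are counted by C_n; here n = 9. So Y = C_9 = 4862.
Permutations of [n] avoiding any single length-3 pattern are counted by C_n; here n = 10. So Z = C_10 = 16796.
X − Y − Z = 9694845 − 4862 − 16796 = 9673187.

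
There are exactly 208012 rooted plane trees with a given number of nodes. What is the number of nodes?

Rooted ordered trees on m nodes are counted by C_{m−1}. Since C_12 = 208012, the index is 12.
So the index is 12, and the number of nodes is 12 + 1 = 13.

13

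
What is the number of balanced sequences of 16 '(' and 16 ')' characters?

A balanced arrangement of 16 bracket pairs is a Dyck word of semilength 16, so the count is C_16.
C_16 = C_15 · 2(2·15+1)/(15+2) = 9694845 · 62/17 = 35357670.

35357670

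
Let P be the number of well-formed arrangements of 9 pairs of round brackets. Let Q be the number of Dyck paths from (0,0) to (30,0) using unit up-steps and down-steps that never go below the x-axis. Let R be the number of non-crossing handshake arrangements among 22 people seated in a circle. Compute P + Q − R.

With 9 pairs the number of balanced bracket strings is the Catalan number C_9. So P = C_9 = 4862.
Paths of 15 up- and 15 down-steps that never dip below the axis are Dyck paths; their count is C_15. So Q = C_15 = 9694845.
Non-crossing handshake pairings of 2n people are counted by C_n; 22 people gives n = 11. So R = C_11 = 58786.
P + Q − R = 4862 + 9694845 − 58786 = 9640921.

9640921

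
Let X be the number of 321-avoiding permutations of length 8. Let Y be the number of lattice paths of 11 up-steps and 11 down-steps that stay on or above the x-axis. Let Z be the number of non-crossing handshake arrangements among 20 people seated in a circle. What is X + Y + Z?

Permutations of [n] avoiding any single length-3 pattern are counted by C_n; here n = 8. So X = C_8 = 1430.
A Dyck path with 11 up-steps and 11 down-steps has semilength 11, so there are C_11 of them. So Y = C_11 = 58786.
Non-crossing handshake pairings of 2n people are counted by C_n; 20 people gives n = 10. So Z = C_10 = 16796.
X + Y + Z = 1430 + 58786 + 16796 = 77012.

77012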